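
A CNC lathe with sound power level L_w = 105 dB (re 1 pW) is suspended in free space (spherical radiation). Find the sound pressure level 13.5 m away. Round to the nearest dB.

71 dB

L_p = L_w − 10·log₁₀(4π·r²) with r = 13.5 m.
4π·r² = 2290 m², 10·log₁₀ of that is 33.599 dB.
L_p = 105 − 33.599 = 71.40 dB.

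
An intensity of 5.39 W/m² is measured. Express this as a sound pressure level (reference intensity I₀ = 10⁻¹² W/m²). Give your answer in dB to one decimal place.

127.3 dB

L = 10·log₁₀(I/I₀) = 10·log₁₀(5.39/10⁻¹²) = 10·log₁₀(5.39×10^12).
L = 10·(0.7316 + 12) = 127.32 dB.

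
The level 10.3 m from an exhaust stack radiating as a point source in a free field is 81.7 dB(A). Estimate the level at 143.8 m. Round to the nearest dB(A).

Point-source attenuation: ΔL = 20·log₁₀(r₂/r₁) = 20·log₁₀(143.8/10.3) = 22.898 dB.
L₂ = 81.7 − 20·log₁₀(143.8/10.3) = 81.7 − 22.898 = 58.80 dB(A).

59 dB(A)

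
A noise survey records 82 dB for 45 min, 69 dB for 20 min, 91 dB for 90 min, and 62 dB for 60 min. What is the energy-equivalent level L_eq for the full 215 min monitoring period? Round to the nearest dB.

Weight each interval's intensity by its duration and average over T = 215 min:
Σ tᵢ·10^(Lᵢ/10) = 45·10^(82/10) + 20·10^(69/10) + 90·10^(91/10) + 60·10^(62/10) = 1.207e+11.
L_eq = 10·log₁₀(1.207e+11/215) = 87.49 dB.

87 dB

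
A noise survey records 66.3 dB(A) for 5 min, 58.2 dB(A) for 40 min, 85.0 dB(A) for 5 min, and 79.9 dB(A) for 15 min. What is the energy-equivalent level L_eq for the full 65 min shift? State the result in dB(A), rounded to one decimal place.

76.8 dB(A)

L_eq = 10·log₁₀[(1/T)·Σ tᵢ·10^(Lᵢ/10)] with T = 65 min.
Σ tᵢ·10^(Lᵢ/10) = 5·10^(66.3/10) + 40·10^(58.2/10) + 5·10^(85.0/10) + 15·10^(79.9/10) = 3.095e+09.
L_eq = 10·log₁₀(3.095e+09/65) = 76.78 dB(A).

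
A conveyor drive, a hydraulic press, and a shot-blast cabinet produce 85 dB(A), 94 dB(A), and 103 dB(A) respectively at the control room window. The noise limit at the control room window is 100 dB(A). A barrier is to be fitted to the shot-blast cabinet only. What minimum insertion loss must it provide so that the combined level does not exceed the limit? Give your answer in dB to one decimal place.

4.4 dB

Fixed contribution from the other sources: Σ 10^(L/10) = 10^(85/10) + 10^(94/10) = 2.828e+09 (94.51 dB(A)).
The limit corresponds to 10^(100/10) = 1.000e+10; subtracting the fixed part leaves 7.172e+09 for the shot-blast cabinet, i.e. 98.56 dB(A).
So the shot-blast cabinet must be reduced from 103 to 98.56 dB(A): IL = 4.44 dB.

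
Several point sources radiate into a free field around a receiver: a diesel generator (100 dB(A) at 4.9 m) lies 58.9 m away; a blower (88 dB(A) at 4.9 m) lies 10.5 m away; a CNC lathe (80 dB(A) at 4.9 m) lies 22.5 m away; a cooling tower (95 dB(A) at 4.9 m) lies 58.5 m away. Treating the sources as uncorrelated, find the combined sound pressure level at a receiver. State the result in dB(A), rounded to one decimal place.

Apply inverse-square spreading to bring every level to the receiver, then sum 10^(L/10).
diesel generator: 100 − 20·log₁₀(58.9/4.9) = 100 − 21.60 = 78.40 dB(A).
blower: 88 − 20·log₁₀(10.5/4.9) = 88 − 6.62 = 81.38 dB(A).
CNC lathe: 80 − 20·log₁₀(22.5/4.9) = 80 − 13.24 = 66.76 dB(A).
cooling tower: 95 − 20·log₁₀(58.5/4.9) = 95 − 21.54 = 73.46 dB(A).
Σ 10^(L/10) = 2.335e+08 → L_total = 10·log₁₀(2.335e+08) = 83.68 dB(A).

83.7 dB(A)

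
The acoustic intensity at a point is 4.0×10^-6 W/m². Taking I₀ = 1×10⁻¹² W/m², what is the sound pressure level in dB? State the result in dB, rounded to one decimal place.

I/I₀ = 4.0×10^-6/10⁻¹² = 4.0×10^6, and L = 10·log₁₀(I/I₀).
L = 10·(0.6021 + 6) = 66.02 dB.

66.0 dB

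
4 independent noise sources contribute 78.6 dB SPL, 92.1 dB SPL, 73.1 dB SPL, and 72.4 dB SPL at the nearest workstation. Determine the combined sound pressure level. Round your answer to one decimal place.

92.4 dB SPL

Incoherent sources combine by intensity addition: L_total = 10·log₁₀(Σ 10^(L_i/10)).
Σ 10^(L/10) = 10^(78.6/10) + 10^(92.1/10) + 10^(73.1/10) + 10^(72.4/10) = 1.732e+09.
L_total = 10·log₁₀(1.732e+09) = 92.39 dB SPL.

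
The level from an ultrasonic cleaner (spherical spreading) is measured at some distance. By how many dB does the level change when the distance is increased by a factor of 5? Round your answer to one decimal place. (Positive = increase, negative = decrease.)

-14.0 dB

A point source loses 6 dB per doubling of distance; generally ΔL = −20·log₁₀(r₂/r₁).
ΔL = −20·log₁₀(5) = -13.98 dB.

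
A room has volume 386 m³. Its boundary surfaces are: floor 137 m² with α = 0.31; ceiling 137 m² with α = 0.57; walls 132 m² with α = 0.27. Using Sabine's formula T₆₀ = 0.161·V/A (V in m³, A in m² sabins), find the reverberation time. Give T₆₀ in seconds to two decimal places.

Total absorption A = 137·0.31 + 137·0.57 + 132·0.27 = 156.20 m² sabins.
T₆₀ = 0.161·V/A = 0.161·386/156.20 = 0.398 s.

0.40 s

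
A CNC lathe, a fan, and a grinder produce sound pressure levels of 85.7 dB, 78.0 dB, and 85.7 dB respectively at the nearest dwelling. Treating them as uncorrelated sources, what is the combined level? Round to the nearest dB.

89 dB

Incoherent sources combine by intensity addition: L_total = 10·log₁₀(Σ 10^(L_i/10)).
Σ 10^(L/10) = 10^(85.7/10) + 10^(78.0/10) + 10^(85.7/10) = 8.062e+08.
L_total = 10·log₁₀(8.062e+08) = 89.06 dB.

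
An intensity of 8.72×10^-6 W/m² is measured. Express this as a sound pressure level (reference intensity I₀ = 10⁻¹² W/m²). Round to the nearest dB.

69 dB

L = 10·log₁₀(I/I₀) = 10·log₁₀(8.72×10^-6/10⁻¹²) = 10·log₁₀(8.72×10^6).
L = 10·(0.9405 + 6) = 69.41 dB.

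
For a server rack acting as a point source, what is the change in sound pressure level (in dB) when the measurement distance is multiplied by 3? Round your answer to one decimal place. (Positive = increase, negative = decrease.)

Point-source spreading: ΔL = −20·log₁₀(r₂/r₁).
ΔL = −20·log₁₀(3) = -9.54 dB.

-9.5 dB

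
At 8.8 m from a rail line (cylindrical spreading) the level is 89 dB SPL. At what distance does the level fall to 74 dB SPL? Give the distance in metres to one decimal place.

The 15.0 dB drop corresponds to a distance ratio of 10^(15.0/10) for a line source.
r₂ = 8.8·10^((89−74)/10) = 8.8·10^(15.0/10) = 278.28 m.

278.3 m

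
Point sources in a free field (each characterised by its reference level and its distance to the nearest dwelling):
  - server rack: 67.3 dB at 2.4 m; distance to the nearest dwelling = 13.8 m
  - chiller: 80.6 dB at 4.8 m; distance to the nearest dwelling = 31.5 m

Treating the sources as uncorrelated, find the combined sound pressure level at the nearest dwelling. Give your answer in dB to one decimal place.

64.5 dB

Apply inverse-square spreading to bring every level to the receiver, then sum 10^(L/10).
server rack: 67.3 − 20·log₁₀(13.8/2.4) = 67.3 − 15.19 = 52.11 dB.
chiller: 80.6 − 20·log₁₀(31.5/4.8) = 80.6 − 16.34 = 64.26 dB.
Σ 10^(L/10) = 2.828e+06 → L_total = 10·log₁₀(2.828e+06) = 64.52 dB.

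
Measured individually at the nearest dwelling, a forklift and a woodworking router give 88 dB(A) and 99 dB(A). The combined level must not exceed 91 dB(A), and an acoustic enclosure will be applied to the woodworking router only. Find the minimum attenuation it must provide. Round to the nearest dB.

Fixed contribution from the other source: Σ 10^(L/10) = 10^(88/10) = 6.310e+08 (88.00 dB(A)).
The limit corresponds to 10^(91/10) = 1.259e+09; subtracting the fixed part leaves 6.280e+08 for the woodworking router, i.e. 87.98 dB(A).
Required insertion loss = 99 − 87.98 = 11.02 dB.

11 dB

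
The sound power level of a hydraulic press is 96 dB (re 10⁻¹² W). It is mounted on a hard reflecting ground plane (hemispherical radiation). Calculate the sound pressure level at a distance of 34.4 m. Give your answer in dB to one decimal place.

L_p = L_w − 10·log₁₀(2π·r²) with r = 34.4 m.
2π·r² = 7435 m², 10·log₁₀ of that is 38.713 dB.
L_p = 96 − 38.713 = 57.29 dB.

57.3 dB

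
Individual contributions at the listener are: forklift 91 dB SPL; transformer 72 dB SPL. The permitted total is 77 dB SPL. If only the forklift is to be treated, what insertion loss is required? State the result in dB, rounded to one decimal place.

Fixed contribution from the other source: Σ 10^(L/10) = 10^(72/10) = 1.585e+07 (72.00 dB SPL).
The limit corresponds to 10^(77/10) = 5.012e+07; subtracting the fixed part leaves 3.427e+07 for the forklift, i.e. 75.35 dB SPL.
So the forklift must be reduced from 91 to 75.35 dB SPL: IL = 15.65 dB.

15.7 dB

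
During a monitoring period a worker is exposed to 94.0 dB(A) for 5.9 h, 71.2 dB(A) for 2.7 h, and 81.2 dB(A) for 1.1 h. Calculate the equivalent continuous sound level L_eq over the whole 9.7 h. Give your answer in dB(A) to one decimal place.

91.9 dB(A)

The energy average is taken in the linear domain: L_eq = 10·log₁₀[(Σ tᵢ·10^(Lᵢ/10))/T], T = 9.7 h.
Σ tᵢ·10^(Lᵢ/10) = 5.9·10^(94.0/10) + 2.7·10^(71.2/10) + 1.1·10^(81.2/10) = 1.500e+10.
L_eq = 10·log₁₀(1.500e+10/9.7) = 91.89 dB(A).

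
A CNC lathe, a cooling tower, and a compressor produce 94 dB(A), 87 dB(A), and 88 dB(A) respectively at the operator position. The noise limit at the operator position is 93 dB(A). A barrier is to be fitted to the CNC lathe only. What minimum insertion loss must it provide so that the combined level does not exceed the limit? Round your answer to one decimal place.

4.6 dB

Everything except the CNC lathe sums to 10^(87/10) + 10^(88/10) = 1.132e+09 in linear terms, 90.54 dB(A).
To meet 93 dB(A) overall, the treated CNC lathe may contribute at most 10^(93/10) − 1.132e+09 = 8.631e+08, i.e. 89.36 dB(A).
So the CNC lathe must be reduced from 94 to 89.36 dB(A): IL = 4.64 dB.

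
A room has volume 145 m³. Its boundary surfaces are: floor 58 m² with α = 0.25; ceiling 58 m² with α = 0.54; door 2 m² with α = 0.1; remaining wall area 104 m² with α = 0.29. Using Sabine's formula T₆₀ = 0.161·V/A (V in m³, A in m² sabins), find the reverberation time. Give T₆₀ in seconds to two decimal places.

0.31 s

Summing Sᵢαᵢ: 58·0.25 + 58·0.54 + 2·0.1 + 104·0.29 = 76.18 m².
T₆₀ = 0.161 × 145 / 76.18 = 0.306 s.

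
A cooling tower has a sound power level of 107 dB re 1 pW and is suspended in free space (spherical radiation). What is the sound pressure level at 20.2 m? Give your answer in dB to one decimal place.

L_p = L_w − 10·log₁₀(4π·r²) with r = 20.2 m.
4π·r² = 5128 m², 10·log₁₀ of that is 37.099 dB.
L_p = 107 − 37.099 = 69.90 dB.

69.9 dB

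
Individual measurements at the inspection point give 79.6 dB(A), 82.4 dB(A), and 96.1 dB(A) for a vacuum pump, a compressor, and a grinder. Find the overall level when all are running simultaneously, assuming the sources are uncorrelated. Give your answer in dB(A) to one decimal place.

96.4 dB(A)

Incoherent sources combine by intensity addition: L_total = 10·log₁₀(Σ 10^(L_i/10)).
Σ 10^(L/10) = 10^(79.6/10) + 10^(82.4/10) + 10^(96.1/10) = 4.339e+09.
L_total = 10·log₁₀(4.339e+09) = 96.37 dB(A).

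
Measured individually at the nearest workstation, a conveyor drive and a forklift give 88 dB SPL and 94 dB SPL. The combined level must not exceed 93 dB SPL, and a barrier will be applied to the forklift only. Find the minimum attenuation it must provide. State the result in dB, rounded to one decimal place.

Everything except the forklift sums to 10^(88/10) = 6.310e+08 in linear terms, 88.00 dB SPL.
To meet 93 dB SPL overall, the treated forklift may contribute at most 10^(93/10) − 6.310e+08 = 1.364e+09, i.e. 91.35 dB SPL.
So the forklift must be reduced from 94 to 91.35 dB SPL: IL = 2.65 dB.

2.7 dB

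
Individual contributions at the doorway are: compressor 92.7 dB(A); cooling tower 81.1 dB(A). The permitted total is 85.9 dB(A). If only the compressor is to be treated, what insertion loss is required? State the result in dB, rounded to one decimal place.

8.5 dB

Everything except the compressor sums to 10^(81.1/10) = 1.288e+08 in linear terms, 81.10 dB(A).
The limit corresponds to 10^(85.9/10) = 3.890e+08; subtracting the fixed part leaves 2.602e+08 for the compressor, i.e. 84.15 dB(A).
Required insertion loss = 92.7 − 84.15 = 8.55 dB.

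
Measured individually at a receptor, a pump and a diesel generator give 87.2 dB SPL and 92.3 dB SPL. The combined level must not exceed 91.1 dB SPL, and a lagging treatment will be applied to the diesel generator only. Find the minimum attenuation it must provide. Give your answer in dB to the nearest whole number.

3 dB

Everything except the diesel generator sums to 10^(87.2/10) = 5.248e+08 in linear terms, 87.20 dB SPL.
The limit corresponds to 10^(91.1/10) = 1.288e+09; subtracting the fixed part leaves 7.634e+08 for the diesel generator, i.e. 88.83 dB SPL.
Required insertion loss = 92.3 − 88.83 = 3.47 dB.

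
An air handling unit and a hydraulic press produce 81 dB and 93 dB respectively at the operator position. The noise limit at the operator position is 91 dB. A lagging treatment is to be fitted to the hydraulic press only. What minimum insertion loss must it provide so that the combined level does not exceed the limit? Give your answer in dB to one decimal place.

2.5 dB

Fixed contribution from the other source: Σ 10^(L/10) = 10^(81/10) = 1.259e+08 (81.00 dB).
To meet 91 dB overall, the treated hydraulic press may contribute at most 10^(91/10) − 1.259e+08 = 1.133e+09, i.e. 90.54 dB.
So the hydraulic press must be reduced from 93 to 90.54 dB: IL = 2.46 dB.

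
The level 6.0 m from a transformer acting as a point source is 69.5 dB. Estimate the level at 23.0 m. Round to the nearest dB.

Point-source attenuation: ΔL = 20·log₁₀(r₂/r₁) = 20·log₁₀(23.0/6.0) = 11.672 dB.
L₂ = 69.5 − 20·log₁₀(23.0/6.0) = 69.5 − 11.672 = 57.83 dB.

58 dB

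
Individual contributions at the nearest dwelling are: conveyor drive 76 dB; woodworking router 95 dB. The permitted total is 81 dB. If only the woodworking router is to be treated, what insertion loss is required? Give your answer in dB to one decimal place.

Fixed contribution from the other source: Σ 10^(L/10) = 10^(76/10) = 3.981e+07 (76.00 dB).
To meet 81 dB overall, the treated woodworking router may contribute at most 10^(81/10) − 3.981e+07 = 8.608e+07, i.e. 79.35 dB.
Required insertion loss = 95 − 79.35 = 15.65 dB.

15.7 dB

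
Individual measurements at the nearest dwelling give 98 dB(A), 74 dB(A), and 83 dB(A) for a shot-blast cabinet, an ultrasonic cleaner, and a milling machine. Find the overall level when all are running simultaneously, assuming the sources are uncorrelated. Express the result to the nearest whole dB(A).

98 dB(A)

Incoherent sources combine by intensity addition: L_total = 10·log₁₀(Σ 10^(L_i/10)).
Σ 10^(L/10) = 10^(98/10) + 10^(74/10) + 10^(83/10) = 6.534e+09.
L_total = 10·log₁₀(6.534e+09) = 98.15 dB(A).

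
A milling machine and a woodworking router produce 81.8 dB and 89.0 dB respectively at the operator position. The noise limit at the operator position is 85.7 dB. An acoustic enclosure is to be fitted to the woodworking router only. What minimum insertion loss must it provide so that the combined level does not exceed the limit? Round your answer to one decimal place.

5.6 dB

The untreated sources together contribute 10^(81.8/10) = 1.514e+08, i.e. 81.80 dB.
To meet 85.7 dB overall, the treated woodworking router may contribute at most 10^(85.7/10) − 1.514e+08 = 2.202e+08, i.e. 83.43 dB.
Required insertion loss = 89.0 − 83.43 = 5.57 dB.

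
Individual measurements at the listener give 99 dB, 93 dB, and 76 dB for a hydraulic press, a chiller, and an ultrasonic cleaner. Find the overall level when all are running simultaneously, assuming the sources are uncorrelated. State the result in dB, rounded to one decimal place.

100.0 dB

For uncorrelated sources the intensities add, so convert each level to linear form, sum, and take 10·log₁₀ of the total.
Σ 10^(L/10) = 10^(99/10) + 10^(93/10) + 10^(76/10) = 9.978e+09.
L_total = 10·log₁₀(9.978e+09) = 99.99 dB.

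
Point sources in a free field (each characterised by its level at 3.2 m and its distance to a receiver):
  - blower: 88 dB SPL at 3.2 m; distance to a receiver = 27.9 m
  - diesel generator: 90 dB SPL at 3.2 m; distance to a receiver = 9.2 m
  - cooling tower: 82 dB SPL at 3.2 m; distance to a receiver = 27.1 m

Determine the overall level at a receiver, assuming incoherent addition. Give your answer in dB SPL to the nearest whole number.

81 dB SPL

First find each source's level at the receiver (point-source: −20·log₁₀(r/r_ref)), then combine on an intensity basis.
blower: 88 − 20·log₁₀(27.9/3.2) = 88 − 18.81 = 69.19 dB SPL.
diesel generator: 90 − 20·log₁₀(9.2/3.2) = 90 − 9.17 = 80.83 dB SPL.
cooling tower: 82 − 20·log₁₀(27.1/3.2) = 82 − 18.56 = 63.44 dB SPL.
Σ 10^(L/10) = 1.315e+08 → L_total = 10·log₁₀(1.315e+08) = 81.19 dB SPL.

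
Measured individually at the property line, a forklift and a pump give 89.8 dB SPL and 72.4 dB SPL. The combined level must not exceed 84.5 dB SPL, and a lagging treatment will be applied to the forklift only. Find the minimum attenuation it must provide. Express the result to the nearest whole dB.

Fixed contribution from the other source: Σ 10^(L/10) = 10^(72.4/10) = 1.738e+07 (72.40 dB SPL).
To meet 84.5 dB SPL overall, the treated forklift may contribute at most 10^(84.5/10) − 1.738e+07 = 2.645e+08, i.e. 84.22 dB SPL.
Required insertion loss = 89.8 − 84.22 = 5.58 dB.

6 dB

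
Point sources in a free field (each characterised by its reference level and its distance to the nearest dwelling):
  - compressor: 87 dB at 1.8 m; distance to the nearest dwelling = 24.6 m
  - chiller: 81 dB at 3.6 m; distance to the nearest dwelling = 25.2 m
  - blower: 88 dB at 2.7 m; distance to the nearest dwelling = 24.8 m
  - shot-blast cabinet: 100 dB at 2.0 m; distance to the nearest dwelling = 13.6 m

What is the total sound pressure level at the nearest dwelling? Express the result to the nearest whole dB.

84 dB

First find each source's level at the receiver (point-source: −20·log₁₀(r/r_ref)), then combine on an intensity basis.
compressor: 87 − 20·log₁₀(24.6/1.8) = 87 − 22.71 = 64.29 dB.
chiller: 81 − 20·log₁₀(25.2/3.6) = 81 − 16.90 = 64.10 dB.
blower: 88 − 20·log₁₀(24.8/2.7) = 88 − 19.26 = 68.74 dB.
shot-blast cabinet: 100 − 20·log₁₀(13.6/2.0) = 100 − 16.65 = 83.35 dB.
Σ 10^(L/10) = 2.290e+08 → L_total = 10·log₁₀(2.290e+08) = 83.60 dB.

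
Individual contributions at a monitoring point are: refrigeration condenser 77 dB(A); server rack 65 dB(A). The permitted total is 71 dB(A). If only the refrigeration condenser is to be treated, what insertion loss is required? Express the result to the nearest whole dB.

7 dB

Fixed contribution from the other source: Σ 10^(L/10) = 10^(65/10) = 3.162e+06 (65.00 dB(A)).
The limit corresponds to 10^(71/10) = 1.259e+07; subtracting the fixed part leaves 9.427e+06 for the refrigeration condenser, i.e. 69.74 dB(A).
So the refrigeration condenser must be reduced from 77 to 69.74 dB(A): IL = 7.26 dB.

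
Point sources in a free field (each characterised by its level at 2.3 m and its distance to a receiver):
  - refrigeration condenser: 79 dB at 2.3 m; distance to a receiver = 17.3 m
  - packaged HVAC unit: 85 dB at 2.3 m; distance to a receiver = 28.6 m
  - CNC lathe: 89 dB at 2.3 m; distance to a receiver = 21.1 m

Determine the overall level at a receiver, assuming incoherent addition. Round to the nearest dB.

Propagate each source to the receiver with L = L_ref − 20·log₁₀(r/r_ref), then add intensities.
refrigeration condenser: 79 − 20·log₁₀(17.3/2.3) = 79 − 17.53 = 61.47 dB.
packaged HVAC unit: 85 − 20·log₁₀(28.6/2.3) = 85 − 21.89 = 63.11 dB.
CNC lathe: 89 − 20·log₁₀(21.1/2.3) = 89 − 19.25 = 69.75 dB.
Σ 10^(L/10) = 1.289e+07 → L_total = 10·log₁₀(1.289e+07) = 71.10 dB.

71 dB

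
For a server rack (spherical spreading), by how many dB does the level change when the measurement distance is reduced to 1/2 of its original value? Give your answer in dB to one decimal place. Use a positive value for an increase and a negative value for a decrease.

Point-source spreading: ΔL = −20·log₁₀(r₂/r₁).
ΔL = −20·log₁₀(0.5) = +6.02 dB.

+6.0 dB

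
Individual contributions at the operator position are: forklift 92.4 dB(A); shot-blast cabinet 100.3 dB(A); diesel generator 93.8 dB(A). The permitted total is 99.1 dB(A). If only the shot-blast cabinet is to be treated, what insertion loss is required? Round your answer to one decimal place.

4.3 dB

Fixed contribution from the other sources: Σ 10^(L/10) = 10^(92.4/10) + 10^(93.8/10) = 4.137e+09 (96.17 dB(A)).
The limit corresponds to 10^(99.1/10) = 8.128e+09; subtracting the fixed part leaves 3.992e+09 for the shot-blast cabinet, i.e. 96.01 dB(A).
Required insertion loss = 100.3 − 96.01 = 4.29 dB.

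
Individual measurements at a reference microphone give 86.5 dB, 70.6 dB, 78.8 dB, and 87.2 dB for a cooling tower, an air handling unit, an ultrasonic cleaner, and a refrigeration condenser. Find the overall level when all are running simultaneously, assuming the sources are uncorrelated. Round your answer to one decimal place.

For uncorrelated sources the intensities add, so convert each level to linear form, sum, and take 10·log₁₀ of the total.
Σ 10^(L/10) = 10^(86.5/10) + 10^(70.6/10) + 10^(78.8/10) + 10^(87.2/10) = 1.059e+09.
L_total = 10·log₁₀(1.059e+09) = 90.25 dB.

90.2 dB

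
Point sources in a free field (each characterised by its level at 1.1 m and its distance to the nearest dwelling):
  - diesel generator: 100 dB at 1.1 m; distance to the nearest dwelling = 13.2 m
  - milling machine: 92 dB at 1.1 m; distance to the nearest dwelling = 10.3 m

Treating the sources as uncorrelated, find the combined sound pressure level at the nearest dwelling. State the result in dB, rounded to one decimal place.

79.4 dB

Apply inverse-square spreading to bring every level to the receiver, then sum 10^(L/10).
diesel generator: 100 − 20·log₁₀(13.2/1.1) = 100 − 21.58 = 78.42 dB.
milling machine: 92 − 20·log₁₀(10.3/1.1) = 92 − 19.43 = 72.57 dB.
Σ 10^(L/10) = 8.752e+07 → L_total = 10·log₁₀(8.752e+07) = 79.42 dB.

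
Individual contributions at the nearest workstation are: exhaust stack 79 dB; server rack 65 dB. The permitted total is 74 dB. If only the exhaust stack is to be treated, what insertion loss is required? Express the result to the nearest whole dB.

6 dB

Fixed contribution from the other source: Σ 10^(L/10) = 10^(65/10) = 3.162e+06 (65.00 dB).
To meet 74 dB overall, the treated exhaust stack may contribute at most 10^(74/10) − 3.162e+06 = 2.196e+07, i.e. 73.42 dB.
So the exhaust stack must be reduced from 79 to 73.42 dB: IL = 5.58 dB.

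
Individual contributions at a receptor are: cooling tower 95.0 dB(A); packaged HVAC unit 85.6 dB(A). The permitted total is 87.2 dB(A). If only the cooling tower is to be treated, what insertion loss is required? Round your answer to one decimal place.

12.9 dB

Everything except the cooling tower sums to 10^(85.6/10) = 3.631e+08 in linear terms, 85.60 dB(A).
To meet 87.2 dB(A) overall, the treated cooling tower may contribute at most 10^(87.2/10) − 3.631e+08 = 1.617e+08, i.e. 82.09 dB(A).
Required insertion loss = 95.0 − 82.09 = 12.91 dB.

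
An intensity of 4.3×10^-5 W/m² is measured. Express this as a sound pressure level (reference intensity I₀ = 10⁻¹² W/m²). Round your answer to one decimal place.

76.3 dB

Dividing by I₀ shifts the exponent by 12: I/I₀ = 4.3×10^7.
L = 10·(0.6335 + 7) = 76.33 dB.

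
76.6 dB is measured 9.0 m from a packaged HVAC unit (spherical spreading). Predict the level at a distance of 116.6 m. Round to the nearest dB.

54 dB

Spherical spreading from a point source gives a 20·log₁₀(r₂/r₁) drop.
L₂ = 76.6 − 20·log₁₀(116.6/9.0) = 76.6 − 22.249 = 54.35 dB.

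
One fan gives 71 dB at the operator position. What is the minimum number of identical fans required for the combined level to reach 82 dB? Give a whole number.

13

Need L₁ + 10·log₁₀ N ≥ 82, i.e. log₁₀ N ≥ 1.10.
N ≥ 10^(11.0/10) = 12.589, so N = 13.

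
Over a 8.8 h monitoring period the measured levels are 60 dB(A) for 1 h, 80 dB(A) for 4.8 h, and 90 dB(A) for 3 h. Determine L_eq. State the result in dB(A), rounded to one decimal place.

The energy average is taken in the linear domain: L_eq = 10·log₁₀[(Σ tᵢ·10^(Lᵢ/10))/T], T = 8.8 h.
Σ tᵢ·10^(Lᵢ/10) = 1·10^(60/10) + 4.8·10^(80/10) + 3·10^(90/10) = 3.481e+09.
L_eq = 10·log₁₀(3.481e+09/8.8) = 85.97 dB(A).

86.0 dB(A)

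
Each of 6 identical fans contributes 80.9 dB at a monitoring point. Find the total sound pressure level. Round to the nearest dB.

N identical incoherent sources raise the level by 10·log₁₀ N.
L_total = 80.9 + 10·log₁₀(6) = 80.9 + 7.782 = 88.68 dB.

89 dB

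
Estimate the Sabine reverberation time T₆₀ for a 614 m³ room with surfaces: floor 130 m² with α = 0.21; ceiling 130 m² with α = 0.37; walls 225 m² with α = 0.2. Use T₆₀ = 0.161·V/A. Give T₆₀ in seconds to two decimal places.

Total absorption A = 130·0.21 + 130·0.37 + 225·0.2 = 120.40 m² sabins.
T₆₀ = 0.161 × 614 / 120.40 = 0.821 s.

0.82 s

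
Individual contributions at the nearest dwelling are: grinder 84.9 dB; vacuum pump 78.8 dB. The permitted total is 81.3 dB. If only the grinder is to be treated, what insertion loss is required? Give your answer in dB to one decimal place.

The untreated sources together contribute 10^(78.8/10) = 7.586e+07, i.e. 78.80 dB.
To meet 81.3 dB overall, the treated grinder may contribute at most 10^(81.3/10) − 7.586e+07 = 5.904e+07, i.e. 77.71 dB.
Required insertion loss = 84.9 − 77.71 = 7.19 dB.

7.2 dB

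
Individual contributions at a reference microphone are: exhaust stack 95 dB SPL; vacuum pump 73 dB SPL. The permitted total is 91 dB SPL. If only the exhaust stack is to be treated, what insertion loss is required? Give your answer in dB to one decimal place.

4.1 dB

Fixed contribution from the other source: Σ 10^(L/10) = 10^(73/10) = 1.995e+07 (73.00 dB SPL).
The limit corresponds to 10^(91/10) = 1.259e+09; subtracting the fixed part leaves 1.239e+09 for the exhaust stack, i.e. 90.93 dB SPL.
Required insertion loss = 95 − 90.93 = 4.07 dB.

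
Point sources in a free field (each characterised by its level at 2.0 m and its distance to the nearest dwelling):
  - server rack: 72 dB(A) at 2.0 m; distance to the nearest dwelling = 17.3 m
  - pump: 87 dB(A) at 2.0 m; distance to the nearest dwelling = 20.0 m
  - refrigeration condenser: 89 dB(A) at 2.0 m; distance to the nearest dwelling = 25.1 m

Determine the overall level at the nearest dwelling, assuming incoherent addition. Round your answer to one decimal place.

70.1 dB(A)

Apply inverse-square spreading to bring every level to the receiver, then sum 10^(L/10).
server rack: 72 − 20·log₁₀(17.3/2.0) = 72 − 18.74 = 53.26 dB(A).
pump: 87 − 20·log₁₀(20.0/2.0) = 87 − 20.00 = 67.00 dB(A).
refrigeration condenser: 89 − 20·log₁₀(25.1/2.0) = 89 − 21.97 = 67.03 dB(A).
Σ 10^(L/10) = 1.027e+07 → L_total = 10·log₁₀(1.027e+07) = 70.11 dB(A).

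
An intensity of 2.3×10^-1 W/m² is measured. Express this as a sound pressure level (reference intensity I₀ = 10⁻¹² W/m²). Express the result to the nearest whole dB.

114 dB

L = 10·log₁₀(I/I₀) = 10·log₁₀(2.3×10^-1/10⁻¹²) = 10·log₁₀(2.3×10^11).
L = 10·(0.3617 + 11) = 113.62 dB.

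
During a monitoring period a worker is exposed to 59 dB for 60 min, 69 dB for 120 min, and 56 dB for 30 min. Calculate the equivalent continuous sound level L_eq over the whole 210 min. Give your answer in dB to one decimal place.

The energy average is taken in the linear domain: L_eq = 10·log₁₀[(Σ tᵢ·10^(Lᵢ/10))/T], T = 210 min.
Σ tᵢ·10^(Lᵢ/10) = 60·10^(59/10) + 120·10^(69/10) + 30·10^(56/10) = 1.013e+09.
L_eq = 10·log₁₀(1.013e+09/210) = 66.83 dB.

66.8 dB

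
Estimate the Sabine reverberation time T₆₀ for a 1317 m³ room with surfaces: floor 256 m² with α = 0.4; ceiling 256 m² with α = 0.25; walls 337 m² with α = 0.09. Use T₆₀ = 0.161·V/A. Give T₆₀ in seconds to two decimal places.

1.08 s

Summing Sᵢαᵢ: 256·0.4 + 256·0.25 + 337·0.09 = 196.73 m².
T₆₀ = 0.161·V/A = 0.161·1317/196.73 = 1.078 s.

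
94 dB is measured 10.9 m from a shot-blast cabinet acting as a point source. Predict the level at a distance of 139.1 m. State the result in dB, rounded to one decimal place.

71.9 dB

Point-source attenuation: ΔL = 20·log₁₀(r₂/r₁) = 20·log₁₀(139.1/10.9) = 22.118 dB.
L₂ = 94 − 20·log₁₀(139.1/10.9) = 94 − 22.118 = 71.88 dB.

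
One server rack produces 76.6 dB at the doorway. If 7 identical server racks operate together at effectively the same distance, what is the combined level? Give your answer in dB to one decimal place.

85.1 dB

L_total = L₁ + 10·log₁₀ N for N identical incoherent sources.
L_total = 76.6 + 10·log₁₀(7) = 76.6 + 8.451 = 85.05 dB.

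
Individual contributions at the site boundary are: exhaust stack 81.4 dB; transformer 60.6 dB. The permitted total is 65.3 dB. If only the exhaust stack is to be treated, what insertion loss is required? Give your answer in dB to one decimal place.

Everything except the exhaust stack sums to 10^(60.6/10) = 1.148e+06 in linear terms, 60.60 dB.
To meet 65.3 dB overall, the treated exhaust stack may contribute at most 10^(65.3/10) − 1.148e+06 = 2.240e+06, i.e. 63.50 dB.
So the exhaust stack must be reduced from 81.4 to 63.50 dB: IL = 17.90 dB.

17.9 dB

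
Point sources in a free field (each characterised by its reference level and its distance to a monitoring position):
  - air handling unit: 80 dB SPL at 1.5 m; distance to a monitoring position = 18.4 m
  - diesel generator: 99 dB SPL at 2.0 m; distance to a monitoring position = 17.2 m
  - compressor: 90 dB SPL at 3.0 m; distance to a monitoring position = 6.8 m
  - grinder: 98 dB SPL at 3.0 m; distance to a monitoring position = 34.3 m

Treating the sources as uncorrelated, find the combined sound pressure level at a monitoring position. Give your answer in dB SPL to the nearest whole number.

First find each source's level at the receiver (point-source: −20·log₁₀(r/r_ref)), then combine on an intensity basis.
air handling unit: 80 − 20·log₁₀(18.4/1.5) = 80 − 21.77 = 58.23 dB SPL.
diesel generator: 99 − 20·log₁₀(17.2/2.0) = 99 − 18.69 = 80.31 dB SPL.
compressor: 90 − 20·log₁₀(6.8/3.0) = 90 − 7.11 = 82.89 dB SPL.
grinder: 98 − 20·log₁₀(34.3/3.0) = 98 − 21.16 = 76.84 dB SPL.
Σ 10^(L/10) = 3.510e+08 → L_total = 10·log₁₀(3.510e+08) = 85.45 dB SPL.

85 dB SPL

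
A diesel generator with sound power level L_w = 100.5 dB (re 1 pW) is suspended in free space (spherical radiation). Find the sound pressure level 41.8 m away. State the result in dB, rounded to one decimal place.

57.1 dB

L_p = L_w − 10·log₁₀(4π·r²) with r = 41.8 m.
4π·r² = 2.196e+04 m², 10·log₁₀ of that is 43.416 dB.
L_p = 100.5 − 43.416 = 57.08 dB.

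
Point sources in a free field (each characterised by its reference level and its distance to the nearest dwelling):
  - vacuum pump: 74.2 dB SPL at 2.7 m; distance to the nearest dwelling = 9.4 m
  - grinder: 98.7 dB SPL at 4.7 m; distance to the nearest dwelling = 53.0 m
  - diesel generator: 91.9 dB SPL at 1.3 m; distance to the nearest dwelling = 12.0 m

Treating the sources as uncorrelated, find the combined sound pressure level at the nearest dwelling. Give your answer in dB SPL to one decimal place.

Propagate each source to the receiver with L = L_ref − 20·log₁₀(r/r_ref), then add intensities.
vacuum pump: 74.2 − 20·log₁₀(9.4/2.7) = 74.2 − 10.84 = 63.36 dB SPL.
grinder: 98.7 − 20·log₁₀(53.0/4.7) = 98.7 − 21.04 = 77.66 dB SPL.
diesel generator: 91.9 − 20·log₁₀(12.0/1.3) = 91.9 − 19.30 = 72.60 dB SPL.
Σ 10^(L/10) = 7.864e+07 → L_total = 10·log₁₀(7.864e+07) = 78.96 dB SPL.

79.0 dB SPL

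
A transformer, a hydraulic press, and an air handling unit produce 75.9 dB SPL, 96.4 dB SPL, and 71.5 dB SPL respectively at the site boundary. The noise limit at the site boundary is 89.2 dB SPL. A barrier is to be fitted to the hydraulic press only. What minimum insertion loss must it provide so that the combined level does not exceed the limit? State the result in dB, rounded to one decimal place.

7.5 dB

The untreated sources together contribute 10^(75.9/10) + 10^(71.5/10) = 5.303e+07, i.e. 77.25 dB SPL.
To meet 89.2 dB SPL overall, the treated hydraulic press may contribute at most 10^(89.2/10) − 5.303e+07 = 7.787e+08, i.e. 88.91 dB SPL.
Required insertion loss = 96.4 − 88.91 = 7.49 dB.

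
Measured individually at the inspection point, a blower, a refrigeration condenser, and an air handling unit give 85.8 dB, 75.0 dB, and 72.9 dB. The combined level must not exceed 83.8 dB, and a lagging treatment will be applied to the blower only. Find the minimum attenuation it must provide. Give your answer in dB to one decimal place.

Everything except the blower sums to 10^(75.0/10) + 10^(72.9/10) = 5.112e+07 in linear terms, 77.09 dB.
The limit corresponds to 10^(83.8/10) = 2.399e+08; subtracting the fixed part leaves 1.888e+08 for the blower, i.e. 82.76 dB.
Required insertion loss = 85.8 − 82.76 = 3.04 dB.

3.0 dB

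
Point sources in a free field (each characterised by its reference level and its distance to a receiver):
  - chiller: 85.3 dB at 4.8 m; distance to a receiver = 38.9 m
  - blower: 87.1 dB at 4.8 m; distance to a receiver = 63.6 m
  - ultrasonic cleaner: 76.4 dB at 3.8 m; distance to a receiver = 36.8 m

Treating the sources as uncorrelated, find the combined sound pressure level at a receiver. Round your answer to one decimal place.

Apply inverse-square spreading to bring every level to the receiver, then sum 10^(L/10).
chiller: 85.3 − 20·log₁₀(38.9/4.8) = 85.3 − 18.17 = 67.13 dB.
blower: 87.1 − 20·log₁₀(63.6/4.8) = 87.1 − 22.44 = 64.66 dB.
ultrasonic cleaner: 76.4 − 20·log₁₀(36.8/3.8) = 76.4 − 19.72 = 56.68 dB.
Σ 10^(L/10) = 8.546e+06 → L_total = 10·log₁₀(8.546e+06) = 69.32 dB.

69.3 dB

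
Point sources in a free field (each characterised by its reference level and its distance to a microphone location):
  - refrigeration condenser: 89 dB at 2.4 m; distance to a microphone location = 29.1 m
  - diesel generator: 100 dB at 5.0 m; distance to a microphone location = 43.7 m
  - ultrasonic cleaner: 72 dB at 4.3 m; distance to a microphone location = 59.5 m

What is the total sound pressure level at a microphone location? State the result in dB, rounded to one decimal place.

Apply inverse-square spreading to bring every level to the receiver, then sum 10^(L/10).
refrigeration condenser: 89 − 20·log₁₀(29.1/2.4) = 89 − 21.67 = 67.33 dB.
diesel generator: 100 − 20·log₁₀(43.7/5.0) = 100 − 18.83 = 81.17 dB.
ultrasonic cleaner: 72 − 20·log₁₀(59.5/4.3) = 72 − 22.82 = 49.18 dB.
Σ 10^(L/10) = 1.364e+08 → L_total = 10·log₁₀(1.364e+08) = 81.35 dB.

81.3 dB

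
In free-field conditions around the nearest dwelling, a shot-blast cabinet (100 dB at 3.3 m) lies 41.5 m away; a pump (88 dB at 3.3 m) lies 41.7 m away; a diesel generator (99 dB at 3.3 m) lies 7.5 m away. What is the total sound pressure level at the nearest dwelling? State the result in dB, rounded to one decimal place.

First find each source's level at the receiver (point-source: −20·log₁₀(r/r_ref)), then combine on an intensity basis.
shot-blast cabinet: 100 − 20·log₁₀(41.5/3.3) = 100 − 21.99 = 78.01 dB.
pump: 88 − 20·log₁₀(41.7/3.3) = 88 − 22.03 = 65.97 dB.
diesel generator: 99 − 20·log₁₀(7.5/3.3) = 99 − 7.13 = 91.87 dB.
Σ 10^(L/10) = 1.605e+09 → L_total = 10·log₁₀(1.605e+09) = 92.05 dB.

92.1 dB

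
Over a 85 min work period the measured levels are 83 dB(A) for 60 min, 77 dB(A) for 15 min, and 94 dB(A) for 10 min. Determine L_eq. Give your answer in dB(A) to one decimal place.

L_eq = 10·log₁₀[(1/T)·Σ tᵢ·10^(Lᵢ/10)] with T = 85 min.
Σ tᵢ·10^(Lᵢ/10) = 60·10^(83/10) + 15·10^(77/10) + 10·10^(94/10) = 3.784e+10.
L_eq = 10·log₁₀(3.784e+10/85) = 86.49 dB(A).

86.5 dB(A)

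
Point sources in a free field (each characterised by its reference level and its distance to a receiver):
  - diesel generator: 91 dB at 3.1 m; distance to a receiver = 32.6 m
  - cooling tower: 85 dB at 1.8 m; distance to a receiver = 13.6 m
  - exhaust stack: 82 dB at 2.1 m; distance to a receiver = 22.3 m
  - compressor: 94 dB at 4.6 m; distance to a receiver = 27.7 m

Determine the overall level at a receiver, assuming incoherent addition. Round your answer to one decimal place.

Apply inverse-square spreading to bring every level to the receiver, then sum 10^(L/10).
diesel generator: 91 − 20·log₁₀(32.6/3.1) = 91 − 20.44 = 70.56 dB.
cooling tower: 85 − 20·log₁₀(13.6/1.8) = 85 − 17.57 = 67.43 dB.
exhaust stack: 82 − 20·log₁₀(22.3/2.1) = 82 − 20.52 = 61.48 dB.
compressor: 94 − 20·log₁₀(27.7/4.6) = 94 − 15.59 = 78.41 dB.
Σ 10^(L/10) = 8.760e+07 → L_total = 10·log₁₀(8.760e+07) = 79.43 dB.

79.4 dB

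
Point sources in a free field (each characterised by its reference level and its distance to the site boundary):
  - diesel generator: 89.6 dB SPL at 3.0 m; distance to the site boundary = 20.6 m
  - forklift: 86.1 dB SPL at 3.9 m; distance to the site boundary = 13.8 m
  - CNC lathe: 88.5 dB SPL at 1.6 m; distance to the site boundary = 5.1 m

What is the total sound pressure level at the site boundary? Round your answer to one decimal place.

80.8 dB SPL

Propagate each source to the receiver with L = L_ref − 20·log₁₀(r/r_ref), then add intensities.
diesel generator: 89.6 − 20·log₁₀(20.6/3.0) = 89.6 − 16.73 = 72.87 dB SPL.
forklift: 86.1 − 20·log₁₀(13.8/3.9) = 86.1 − 10.98 = 75.12 dB SPL.
CNC lathe: 88.5 − 20·log₁₀(5.1/1.6) = 88.5 − 10.07 = 78.43 dB SPL.
Σ 10^(L/10) = 1.216e+08 → L_total = 10·log₁₀(1.216e+08) = 80.85 dB SPL.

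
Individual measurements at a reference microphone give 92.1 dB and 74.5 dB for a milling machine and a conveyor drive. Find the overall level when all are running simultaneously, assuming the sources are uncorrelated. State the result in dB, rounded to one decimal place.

For uncorrelated sources the intensities add, so convert each level to linear form, sum, and take 10·log₁₀ of the total.
Σ 10^(L/10) = 10^(92.1/10) + 10^(74.5/10) = 1.650e+09.
L_total = 10·log₁₀(1.650e+09) = 92.17 dB.

92.2 dB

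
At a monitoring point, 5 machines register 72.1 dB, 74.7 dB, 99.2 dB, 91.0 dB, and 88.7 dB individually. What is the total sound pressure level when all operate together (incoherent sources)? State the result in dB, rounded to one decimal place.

100.2 dB

For uncorrelated sources the intensities add, so convert each level to linear form, sum, and take 10·log₁₀ of the total.
Σ 10^(L/10) = 10^(72.1/10) + 10^(74.7/10) + 10^(99.2/10) + 10^(91.0/10) + 10^(88.7/10) = 1.036e+10.
L_total = 10·log₁₀(1.036e+10) = 100.16 dB.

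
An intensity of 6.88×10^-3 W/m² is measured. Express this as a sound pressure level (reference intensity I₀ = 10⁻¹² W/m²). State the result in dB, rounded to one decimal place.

Dividing by I₀ shifts the exponent by 12: I/I₀ = 6.88×10^9.
L = 10·(0.8376 + 9) = 98.38 dB.

98.4 dB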